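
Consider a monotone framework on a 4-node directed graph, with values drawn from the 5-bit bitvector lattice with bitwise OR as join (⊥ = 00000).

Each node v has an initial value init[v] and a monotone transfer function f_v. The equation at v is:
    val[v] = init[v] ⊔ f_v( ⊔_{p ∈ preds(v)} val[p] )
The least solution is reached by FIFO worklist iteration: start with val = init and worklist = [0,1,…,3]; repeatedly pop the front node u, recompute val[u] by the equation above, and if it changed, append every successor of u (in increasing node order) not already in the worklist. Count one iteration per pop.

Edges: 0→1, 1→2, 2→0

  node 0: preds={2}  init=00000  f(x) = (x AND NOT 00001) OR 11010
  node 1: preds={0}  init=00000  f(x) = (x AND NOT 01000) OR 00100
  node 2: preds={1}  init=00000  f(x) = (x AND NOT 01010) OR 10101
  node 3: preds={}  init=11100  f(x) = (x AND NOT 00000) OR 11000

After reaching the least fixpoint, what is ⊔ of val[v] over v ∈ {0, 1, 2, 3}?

11111

Worklist (6 pops):
  #1 pop 0: in=00000 → 11010 (was 00000); enqueue []
  #2 pop 1: in=11010 → 10110 (was 00000); enqueue []
  #3 pop 2: in=10110 → 10101 (was 00000); enqueue [0]
  #4 pop 3: in=00000 → 11100 (no change)
  #5 pop 0: in=10101 → 11110 (was 11010); enqueue [1]
  #6 pop 1: in=11110 → 10110 (no change)

Fixpoint:
  val[0] = 11110
  val[1] = 10110
  val[2] = 10101
  val[3] = 11100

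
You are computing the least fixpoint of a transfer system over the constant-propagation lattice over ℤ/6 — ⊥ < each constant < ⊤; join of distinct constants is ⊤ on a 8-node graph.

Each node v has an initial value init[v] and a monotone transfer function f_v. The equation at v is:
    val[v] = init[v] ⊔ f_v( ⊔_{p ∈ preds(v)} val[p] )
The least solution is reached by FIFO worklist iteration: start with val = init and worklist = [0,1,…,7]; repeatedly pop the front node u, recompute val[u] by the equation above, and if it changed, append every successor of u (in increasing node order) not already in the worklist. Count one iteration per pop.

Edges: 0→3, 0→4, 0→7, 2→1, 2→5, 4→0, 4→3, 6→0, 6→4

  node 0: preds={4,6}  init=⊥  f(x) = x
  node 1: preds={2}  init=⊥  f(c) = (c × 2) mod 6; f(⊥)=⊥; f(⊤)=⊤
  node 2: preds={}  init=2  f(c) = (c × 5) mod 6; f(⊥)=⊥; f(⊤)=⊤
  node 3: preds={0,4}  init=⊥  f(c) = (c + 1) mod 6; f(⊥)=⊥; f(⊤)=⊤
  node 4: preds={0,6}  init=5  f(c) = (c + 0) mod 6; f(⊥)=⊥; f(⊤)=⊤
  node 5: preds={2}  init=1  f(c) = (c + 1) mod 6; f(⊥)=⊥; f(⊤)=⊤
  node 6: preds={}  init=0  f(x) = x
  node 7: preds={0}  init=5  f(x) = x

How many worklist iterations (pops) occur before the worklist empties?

10

Trace (10 dequeues):
  [1] u=0 | in ⊤ | out ⊤ | prev ⊥ | push {}
  [2] u=1 | in 2 | out 4 | prev ⊥ | push {}
  [3] u=2 | in ⊥ | out 2 | ==
  [4] u=3 | in ⊤ | out ⊤ | prev ⊥ | push {}
  [5] u=4 | in ⊤ | out ⊤ | prev 5 | push {0,3}
  [6] u=5 | in 2 | out ⊤ | prev 1 | push {}
  [7] u=6 | in ⊥ | out 0 | ==
  [8] u=7 | in ⊤ | out ⊤ | prev 5 | push {}
  [9] u=0 | in ⊤ | out ⊤ | ==
  [10] u=3 | in ⊤ | out ⊤ | ==

Converged values:
  [0] ⊤
  [1] 4
  [2] 2
  [3] ⊤
  [4] ⊤
  [5] ⊤
  [6] 0
  [7] ⊤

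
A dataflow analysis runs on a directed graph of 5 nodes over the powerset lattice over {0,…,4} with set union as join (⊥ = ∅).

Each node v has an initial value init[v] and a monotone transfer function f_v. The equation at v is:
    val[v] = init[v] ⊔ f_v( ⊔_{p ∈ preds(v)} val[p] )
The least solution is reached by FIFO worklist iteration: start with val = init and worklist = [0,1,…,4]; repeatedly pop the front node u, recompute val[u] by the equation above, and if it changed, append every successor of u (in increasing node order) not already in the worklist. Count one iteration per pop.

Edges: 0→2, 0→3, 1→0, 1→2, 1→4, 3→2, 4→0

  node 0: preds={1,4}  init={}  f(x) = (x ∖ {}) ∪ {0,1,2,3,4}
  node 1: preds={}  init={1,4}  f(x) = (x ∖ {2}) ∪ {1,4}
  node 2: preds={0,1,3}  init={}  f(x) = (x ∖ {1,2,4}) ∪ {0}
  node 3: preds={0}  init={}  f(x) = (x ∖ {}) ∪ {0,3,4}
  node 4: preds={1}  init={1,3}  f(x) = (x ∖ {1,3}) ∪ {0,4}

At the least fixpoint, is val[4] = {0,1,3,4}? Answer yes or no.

Trace (7 dequeues):
  [1] u=0 | in {1,3,4} | out {0,1,2,3,4} | prev {} | push {}
  [2] u=1 | in {} | out {1,4} | ==
  [3] u=2 | in {0,1,2,3,4} | out {0,3} | prev {} | push {}
  [4] u=3 | in {0,1,2,3,4} | out {0,1,2,3,4} | prev {} | push {2}
  [5] u=4 | in {1,4} | out {0,1,3,4} | prev {1,3} | push {0}
  [6] u=2 | in {0,1,2,3,4} | out {0,3} | ==
  [7] u=0 | in {0,1,3,4} | out {0,1,2,3,4} | ==

Converged values:
  [0] {0,1,2,3,4}
  [1] {1,4}
  [2] {0,3}
  [3] {0,1,2,3,4}
  [4] {0,1,3,4}

yes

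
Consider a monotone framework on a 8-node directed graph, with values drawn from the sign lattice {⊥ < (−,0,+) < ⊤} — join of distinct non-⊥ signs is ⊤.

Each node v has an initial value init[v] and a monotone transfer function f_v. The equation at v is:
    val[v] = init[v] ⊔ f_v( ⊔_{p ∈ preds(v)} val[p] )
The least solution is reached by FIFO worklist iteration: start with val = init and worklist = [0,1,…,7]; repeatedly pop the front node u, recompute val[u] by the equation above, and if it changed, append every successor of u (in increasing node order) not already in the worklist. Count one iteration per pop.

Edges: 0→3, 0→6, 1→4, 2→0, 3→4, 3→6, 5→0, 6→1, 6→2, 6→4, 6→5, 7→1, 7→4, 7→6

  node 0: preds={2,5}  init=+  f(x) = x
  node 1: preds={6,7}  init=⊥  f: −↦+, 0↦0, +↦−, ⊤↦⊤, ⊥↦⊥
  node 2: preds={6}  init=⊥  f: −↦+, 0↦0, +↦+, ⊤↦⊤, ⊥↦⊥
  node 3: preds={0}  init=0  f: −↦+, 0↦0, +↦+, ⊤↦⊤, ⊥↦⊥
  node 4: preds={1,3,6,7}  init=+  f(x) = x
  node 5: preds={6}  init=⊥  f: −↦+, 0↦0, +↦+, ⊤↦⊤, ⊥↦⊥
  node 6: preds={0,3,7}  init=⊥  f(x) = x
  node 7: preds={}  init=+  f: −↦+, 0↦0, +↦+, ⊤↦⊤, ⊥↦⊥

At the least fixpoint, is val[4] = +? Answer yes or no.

Trace (15 dequeues):
  [1] u=0 | in ⊥ | out + | ==
  [2] u=1 | in + | out − | prev ⊥ | push {}
  [3] u=2 | in ⊥ | out ⊥ | ==
  [4] u=3 | in + | out ⊤ | prev 0 | push {}
  [5] u=4 | in ⊤ | out ⊤ | prev + | push {}
  [6] u=5 | in ⊥ | out ⊥ | ==
  [7] u=6 | in ⊤ | out ⊤ | prev ⊥ | push {1,2,4,5}
  [8] u=7 | in ⊥ | out + | ==
  [9] u=1 | in ⊤ | out ⊤ | prev − | push {}
  [10] u=2 | in ⊤ | out ⊤ | prev ⊥ | push {0}
  [11] u=4 | in ⊤ | out ⊤ | ==
  [12] u=5 | in ⊤ | out ⊤ | prev ⊥ | push {}
  [13] u=0 | in ⊤ | out ⊤ | prev + | push {3,6}
  [14] u=3 | in ⊤ | out ⊤ | ==
  [15] u=6 | in ⊤ | out ⊤ | ==

Converged values:
  [0] ⊤
  [1] ⊤
  [2] ⊤
  [3] ⊤
  [4] ⊤
  [5] ⊤
  [6] ⊤
  [7] +

no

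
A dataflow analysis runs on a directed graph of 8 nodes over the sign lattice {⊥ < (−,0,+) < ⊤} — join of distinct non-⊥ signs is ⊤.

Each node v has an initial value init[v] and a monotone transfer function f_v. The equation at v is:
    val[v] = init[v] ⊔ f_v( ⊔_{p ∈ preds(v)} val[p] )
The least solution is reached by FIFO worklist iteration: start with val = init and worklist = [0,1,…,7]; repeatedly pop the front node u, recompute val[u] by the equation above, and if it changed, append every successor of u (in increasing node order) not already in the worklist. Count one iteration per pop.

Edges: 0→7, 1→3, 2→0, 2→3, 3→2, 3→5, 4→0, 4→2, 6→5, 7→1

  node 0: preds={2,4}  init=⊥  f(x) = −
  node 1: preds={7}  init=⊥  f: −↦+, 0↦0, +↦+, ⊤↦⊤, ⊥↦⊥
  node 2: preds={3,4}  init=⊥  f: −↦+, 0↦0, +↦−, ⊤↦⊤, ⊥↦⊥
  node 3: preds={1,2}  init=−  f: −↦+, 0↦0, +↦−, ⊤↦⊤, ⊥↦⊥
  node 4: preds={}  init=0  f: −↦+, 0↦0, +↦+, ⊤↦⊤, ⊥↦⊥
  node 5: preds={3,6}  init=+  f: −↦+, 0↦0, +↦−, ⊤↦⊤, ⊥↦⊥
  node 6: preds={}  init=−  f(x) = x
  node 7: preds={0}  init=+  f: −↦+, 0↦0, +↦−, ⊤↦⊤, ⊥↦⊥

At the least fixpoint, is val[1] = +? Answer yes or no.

yes

Iteration log — 10 steps:
  step 1. node 0  ⊔preds=0  new=−  old=⊥  +wl: 
  step 2. node 1  ⊔preds=+  new=+  old=⊥  +wl: 
  step 3. node 2  ⊔preds=⊤  new=⊤  old=⊥  +wl: 0
  step 4. node 3  ⊔preds=⊤  new=⊤  old=−  +wl: 2
  step 5. node 4  ⊔preds=⊥  new=0  stable
  step 6. node 5  ⊔preds=⊤  new=⊤  old=+  +wl: 
  step 7. node 6  ⊔preds=⊥  new=−  stable
  step 8. node 7  ⊔preds=−  new=+  stable
  step 9. node 0  ⊔preds=⊤  new=−  stable
  step 10. node 2  ⊔preds=⊤  new=⊤  stable

Least fixpoint reached:
  node 0: −
  node 1: +
  node 2: ⊤
  node 3: ⊤
  node 4: 0
  node 5: ⊤
  node 6: −
  node 7: +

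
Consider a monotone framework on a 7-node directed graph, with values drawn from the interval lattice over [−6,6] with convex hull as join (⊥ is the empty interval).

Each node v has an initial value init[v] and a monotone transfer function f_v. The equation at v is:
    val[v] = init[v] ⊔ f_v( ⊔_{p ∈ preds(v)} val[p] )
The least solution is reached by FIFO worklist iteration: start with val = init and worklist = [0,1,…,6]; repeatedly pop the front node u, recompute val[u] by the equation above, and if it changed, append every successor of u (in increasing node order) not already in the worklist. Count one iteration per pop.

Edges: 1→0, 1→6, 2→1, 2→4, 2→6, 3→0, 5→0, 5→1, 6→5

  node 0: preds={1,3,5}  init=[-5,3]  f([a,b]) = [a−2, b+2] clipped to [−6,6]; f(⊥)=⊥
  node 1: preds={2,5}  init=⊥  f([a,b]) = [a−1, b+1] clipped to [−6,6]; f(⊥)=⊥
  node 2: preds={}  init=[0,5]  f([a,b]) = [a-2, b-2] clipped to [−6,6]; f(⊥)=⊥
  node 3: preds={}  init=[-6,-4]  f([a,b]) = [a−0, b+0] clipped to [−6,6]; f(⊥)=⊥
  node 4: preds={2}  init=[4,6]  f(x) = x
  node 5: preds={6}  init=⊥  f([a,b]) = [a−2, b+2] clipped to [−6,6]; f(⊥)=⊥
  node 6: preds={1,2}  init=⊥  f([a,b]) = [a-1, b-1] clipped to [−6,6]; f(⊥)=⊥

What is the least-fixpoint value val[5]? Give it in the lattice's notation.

Iteration log — 18 steps:
  step 1. node 0  ⊔preds=[-6,-4]  new=[-6,3]  old=[-5,3]  +wl: 
  step 2. node 1  ⊔preds=[0,5]  new=[-1,6]  old=⊥  +wl: 0
  step 3. node 2  ⊔preds=⊥  new=[0,5]  stable
  step 4. node 3  ⊔preds=⊥  new=[-6,-4]  stable
  step 5. node 4  ⊔preds=[0,5]  new=[0,6]  old=[4,6]  +wl: 
  step 6. node 5  ⊔preds=⊥  new=⊥  stable
  step 7. node 6  ⊔preds=[-1,6]  new=[-2,5]  old=⊥  +wl: 5
  step 8. node 0  ⊔preds=[-6,6]  new=[-6,6]  old=[-6,3]  +wl: 
  step 9. node 5  ⊔preds=[-2,5]  new=[-4,6]  old=⊥  +wl: 0,1
  step 10. node 0  ⊔preds=[-6,6]  new=[-6,6]  stable
  step 11. node 1  ⊔preds=[-4,6]  new=[-5,6]  old=[-1,6]  +wl: 0,6
  step 12. node 0  ⊔preds=[-6,6]  new=[-6,6]  stable
  step 13. node 6  ⊔preds=[-5,6]  new=[-6,5]  old=[-2,5]  +wl: 5
  step 14. node 5  ⊔preds=[-6,5]  new=[-6,6]  old=[-4,6]  +wl: 0,1
  step 15. node 0  ⊔preds=[-6,6]  new=[-6,6]  stable
  step 16. node 1  ⊔preds=[-6,6]  new=[-6,6]  old=[-5,6]  +wl: 0,6
  step 17. node 0  ⊔preds=[-6,6]  new=[-6,6]  stable
  step 18. node 6  ⊔preds=[-6,6]  new=[-6,5]  stable

Least fixpoint reached:
  node 0: [-6,6]
  node 1: [-6,6]
  node 2: [0,5]
  node 3: [-6,-4]
  node 4: [0,6]
  node 5: [-6,6]
  node 6: [-6,5]

[-6,6]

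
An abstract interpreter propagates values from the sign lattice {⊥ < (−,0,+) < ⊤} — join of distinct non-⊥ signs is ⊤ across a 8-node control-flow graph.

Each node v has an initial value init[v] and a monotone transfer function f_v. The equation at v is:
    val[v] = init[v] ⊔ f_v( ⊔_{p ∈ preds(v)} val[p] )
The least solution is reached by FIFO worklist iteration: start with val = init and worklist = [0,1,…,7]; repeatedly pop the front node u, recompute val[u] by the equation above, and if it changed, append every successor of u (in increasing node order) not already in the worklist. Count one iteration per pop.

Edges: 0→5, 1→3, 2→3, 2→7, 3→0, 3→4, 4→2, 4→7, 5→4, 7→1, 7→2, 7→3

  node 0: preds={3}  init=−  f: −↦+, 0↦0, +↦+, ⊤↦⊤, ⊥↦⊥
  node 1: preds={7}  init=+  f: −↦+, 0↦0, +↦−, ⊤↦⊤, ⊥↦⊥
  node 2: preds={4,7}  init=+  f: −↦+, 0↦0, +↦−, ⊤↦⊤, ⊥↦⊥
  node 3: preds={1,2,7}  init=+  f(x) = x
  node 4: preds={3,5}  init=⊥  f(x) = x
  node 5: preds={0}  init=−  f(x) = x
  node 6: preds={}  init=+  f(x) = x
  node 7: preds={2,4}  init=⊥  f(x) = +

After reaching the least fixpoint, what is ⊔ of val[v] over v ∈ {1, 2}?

⊤

Trace (15 dequeues):
  [1] u=0 | in + | out ⊤ | prev − | push {}
  [2] u=1 | in ⊥ | out + | ==
  [3] u=2 | in ⊥ | out + | ==
  [4] u=3 | in + | out + | ==
  [5] u=4 | in ⊤ | out ⊤ | prev ⊥ | push {2}
  [6] u=5 | in ⊤ | out ⊤ | prev − | push {4}
  [7] u=6 | in ⊥ | out + | ==
  [8] u=7 | in ⊤ | out + | prev ⊥ | push {1,3}
  [9] u=2 | in ⊤ | out ⊤ | prev + | push {7}
  [10] u=4 | in ⊤ | out ⊤ | ==
  [11] u=1 | in + | out ⊤ | prev + | push {}
  [12] u=3 | in ⊤ | out ⊤ | prev + | push {0,4}
  [13] u=7 | in ⊤ | out + | ==
  [14] u=0 | in ⊤ | out ⊤ | ==
  [15] u=4 | in ⊤ | out ⊤ | ==

Converged values:
  [0] ⊤
  [1] ⊤
  [2] ⊤
  [3] ⊤
  [4] ⊤
  [5] ⊤
  [6] +
  [7] +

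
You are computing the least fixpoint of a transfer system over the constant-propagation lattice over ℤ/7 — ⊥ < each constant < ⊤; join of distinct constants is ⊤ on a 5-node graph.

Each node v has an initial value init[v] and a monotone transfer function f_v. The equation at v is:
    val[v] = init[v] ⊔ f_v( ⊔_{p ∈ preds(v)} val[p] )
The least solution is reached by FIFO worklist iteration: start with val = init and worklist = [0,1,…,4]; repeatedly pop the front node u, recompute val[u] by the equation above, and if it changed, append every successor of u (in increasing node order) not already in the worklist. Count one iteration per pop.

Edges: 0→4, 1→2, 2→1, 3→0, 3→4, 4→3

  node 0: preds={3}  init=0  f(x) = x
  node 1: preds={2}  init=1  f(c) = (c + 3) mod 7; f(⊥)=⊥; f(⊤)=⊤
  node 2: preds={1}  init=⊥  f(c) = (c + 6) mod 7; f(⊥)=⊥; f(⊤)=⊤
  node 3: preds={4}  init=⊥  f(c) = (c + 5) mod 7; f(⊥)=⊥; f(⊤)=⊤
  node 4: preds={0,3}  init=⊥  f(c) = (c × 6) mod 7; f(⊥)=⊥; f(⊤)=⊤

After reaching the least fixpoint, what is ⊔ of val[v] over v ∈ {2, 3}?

⊤

Worklist (14 pops):
  #1 pop 0: in=⊥ → 0 (no change)
  #2 pop 1: in=⊥ → 1 (no change)
  #3 pop 2: in=1 → 0 (was ⊥); enqueue [1]
  #4 pop 3: in=⊥ → ⊥ (no change)
  #5 pop 4: in=0 → 0 (was ⊥); enqueue [3]
  #6 pop 1: in=0 → ⊤ (was 1); enqueue [2]
  #7 pop 3: in=0 → 5 (was ⊥); enqueue [0,4]
  #8 pop 2: in=⊤ → ⊤ (was 0); enqueue [1]
  #9 pop 0: in=5 → ⊤ (was 0); enqueue []
  #10 pop 4: in=⊤ → ⊤ (was 0); enqueue [3]
  #11 pop 1: in=⊤ → ⊤ (no change)
  #12 pop 3: in=⊤ → ⊤ (was 5); enqueue [0,4]
  #13 pop 0: in=⊤ → ⊤ (no change)
  #14 pop 4: in=⊤ → ⊤ (no change)

Fixpoint:
  val[0] = ⊤
  val[1] = ⊤
  val[2] = ⊤
  val[3] = ⊤
  val[4] = ⊤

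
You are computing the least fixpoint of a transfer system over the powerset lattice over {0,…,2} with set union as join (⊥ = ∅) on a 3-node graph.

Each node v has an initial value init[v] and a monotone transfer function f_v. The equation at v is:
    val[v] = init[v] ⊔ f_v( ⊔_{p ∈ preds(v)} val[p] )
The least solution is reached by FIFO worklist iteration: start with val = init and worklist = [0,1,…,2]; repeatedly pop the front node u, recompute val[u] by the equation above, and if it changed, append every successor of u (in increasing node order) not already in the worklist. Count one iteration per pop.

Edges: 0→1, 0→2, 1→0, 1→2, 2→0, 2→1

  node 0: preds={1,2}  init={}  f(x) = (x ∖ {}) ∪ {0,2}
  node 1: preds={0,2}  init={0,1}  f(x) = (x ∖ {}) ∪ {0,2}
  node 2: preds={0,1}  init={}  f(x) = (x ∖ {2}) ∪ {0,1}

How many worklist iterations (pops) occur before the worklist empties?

5

Trace (5 dequeues):
  [1] u=0 | in {0,1} | out {0,1,2} | prev {} | push {}
  [2] u=1 | in {0,1,2} | out {0,1,2} | prev {0,1} | push {0}
  [3] u=2 | in {0,1,2} | out {0,1} | prev {} | push {1}
  [4] u=0 | in {0,1,2} | out {0,1,2} | ==
  [5] u=1 | in {0,1,2} | out {0,1,2} | ==

Converged values:
  [0] {0,1,2}
  [1] {0,1,2}
  [2] {0,1}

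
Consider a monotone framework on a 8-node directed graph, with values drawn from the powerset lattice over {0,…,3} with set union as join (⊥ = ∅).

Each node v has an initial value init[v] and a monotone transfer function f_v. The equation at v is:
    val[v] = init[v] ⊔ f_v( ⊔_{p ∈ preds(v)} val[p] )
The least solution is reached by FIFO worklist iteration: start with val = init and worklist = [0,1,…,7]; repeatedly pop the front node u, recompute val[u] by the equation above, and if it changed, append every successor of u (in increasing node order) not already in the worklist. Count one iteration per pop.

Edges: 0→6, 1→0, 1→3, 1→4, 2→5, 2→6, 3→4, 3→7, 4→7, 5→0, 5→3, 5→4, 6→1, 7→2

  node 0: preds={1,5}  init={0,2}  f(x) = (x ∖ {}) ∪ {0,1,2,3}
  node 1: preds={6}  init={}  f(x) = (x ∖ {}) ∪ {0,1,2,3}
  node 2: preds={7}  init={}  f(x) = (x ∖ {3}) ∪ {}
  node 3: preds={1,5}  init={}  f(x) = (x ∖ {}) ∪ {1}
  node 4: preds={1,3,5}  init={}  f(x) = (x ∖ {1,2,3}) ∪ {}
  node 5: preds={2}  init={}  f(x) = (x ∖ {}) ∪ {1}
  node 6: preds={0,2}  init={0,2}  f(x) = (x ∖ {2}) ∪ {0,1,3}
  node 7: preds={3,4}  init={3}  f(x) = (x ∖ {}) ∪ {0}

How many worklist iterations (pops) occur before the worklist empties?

Trace (18 dequeues):
  [1] u=0 | in {} | out {0,1,2,3} | prev {0,2} | push {}
  [2] u=1 | in {0,2} | out {0,1,2,3} | prev {} | push {0}
  [3] u=2 | in {3} | out {} | ==
  [4] u=3 | in {0,1,2,3} | out {0,1,2,3} | prev {} | push {}
  [5] u=4 | in {0,1,2,3} | out {0} | prev {} | push {}
  [6] u=5 | in {} | out {1} | prev {} | push {3,4}
  [7] u=6 | in {0,1,2,3} | out {0,1,2,3} | prev {0,2} | push {1}
  [8] u=7 | in {0,1,2,3} | out {0,1,2,3} | prev {3} | push {2}
  [9] u=0 | in {0,1,2,3} | out {0,1,2,3} | ==
  [10] u=3 | in {0,1,2,3} | out {0,1,2,3} | ==
  [11] u=4 | in {0,1,2,3} | out {0} | ==
  [12] u=1 | in {0,1,2,3} | out {0,1,2,3} | ==
  [13] u=2 | in {0,1,2,3} | out {0,1,2} | prev {} | push {5,6}
  [14] u=5 | in {0,1,2} | out {0,1,2} | prev {1} | push {0,3,4}
  [15] u=6 | in {0,1,2,3} | out {0,1,2,3} | ==
  [16] u=0 | in {0,1,2,3} | out {0,1,2,3} | ==
  [17] u=3 | in {0,1,2,3} | out {0,1,2,3} | ==
  [18] u=4 | in {0,1,2,3} | out {0} | ==

Converged values:
  [0] {0,1,2,3}
  [1] {0,1,2,3}
  [2] {0,1,2}
  [3] {0,1,2,3}
  [4] {0}
  [5] {0,1,2}
  [6] {0,1,2,3}
  [7] {0,1,2,3}

18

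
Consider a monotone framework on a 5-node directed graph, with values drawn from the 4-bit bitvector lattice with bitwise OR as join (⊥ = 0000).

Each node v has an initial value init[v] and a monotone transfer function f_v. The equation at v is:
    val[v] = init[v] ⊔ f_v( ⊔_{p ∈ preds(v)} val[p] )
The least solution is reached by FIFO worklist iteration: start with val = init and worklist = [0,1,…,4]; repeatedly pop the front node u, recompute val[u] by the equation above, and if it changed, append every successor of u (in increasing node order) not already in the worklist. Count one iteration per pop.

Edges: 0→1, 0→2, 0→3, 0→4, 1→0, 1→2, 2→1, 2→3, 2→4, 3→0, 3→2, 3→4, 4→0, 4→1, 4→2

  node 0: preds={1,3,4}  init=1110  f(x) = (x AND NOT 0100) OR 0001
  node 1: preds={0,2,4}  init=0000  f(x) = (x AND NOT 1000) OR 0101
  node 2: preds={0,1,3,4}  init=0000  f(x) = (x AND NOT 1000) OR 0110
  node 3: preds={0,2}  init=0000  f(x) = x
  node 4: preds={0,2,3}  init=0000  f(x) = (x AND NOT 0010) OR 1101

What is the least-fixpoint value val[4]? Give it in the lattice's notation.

1101

Worklist (8 pops):
  #1 pop 0: in=0000 → 1111 (was 1110); enqueue []
  #2 pop 1: in=1111 → 0111 (was 0000); enqueue [0]
  #3 pop 2: in=1111 → 0111 (was 0000); enqueue [1]
  #4 pop 3: in=1111 → 1111 (was 0000); enqueue [2]
  #5 pop 4: in=1111 → 1101 (was 0000); enqueue []
  #6 pop 0: in=1111 → 1111 (no change)
  #7 pop 1: in=1111 → 0111 (no change)
  #8 pop 2: in=1111 → 0111 (no change)

Fixpoint:
  val[0] = 1111
  val[1] = 0111
  val[2] = 0111
  val[3] = 1111
  val[4] = 1101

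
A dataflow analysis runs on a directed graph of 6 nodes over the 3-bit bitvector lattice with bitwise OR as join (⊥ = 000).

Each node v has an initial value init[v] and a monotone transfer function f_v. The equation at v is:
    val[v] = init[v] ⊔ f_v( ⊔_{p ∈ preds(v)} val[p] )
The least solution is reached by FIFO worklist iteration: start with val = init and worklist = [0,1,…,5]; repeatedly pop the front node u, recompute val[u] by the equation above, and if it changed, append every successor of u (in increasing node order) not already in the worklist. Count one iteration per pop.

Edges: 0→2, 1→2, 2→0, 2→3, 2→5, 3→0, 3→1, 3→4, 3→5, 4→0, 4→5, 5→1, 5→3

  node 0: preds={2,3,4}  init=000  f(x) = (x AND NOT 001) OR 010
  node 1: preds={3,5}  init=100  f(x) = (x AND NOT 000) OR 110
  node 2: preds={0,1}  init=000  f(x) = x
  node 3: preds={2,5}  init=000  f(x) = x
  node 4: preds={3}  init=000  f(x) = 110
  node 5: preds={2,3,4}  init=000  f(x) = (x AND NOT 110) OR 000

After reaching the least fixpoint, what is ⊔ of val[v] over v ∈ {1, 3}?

Trace (9 dequeues):
  [1] u=0 | in 000 | out 010 | prev 000 | push {}
  [2] u=1 | in 000 | out 110 | prev 100 | push {}
  [3] u=2 | in 110 | out 110 | prev 000 | push {0}
  [4] u=3 | in 110 | out 110 | prev 000 | push {1}
  [5] u=4 | in 110 | out 110 | prev 000 | push {}
  [6] u=5 | in 110 | out 000 | ==
  [7] u=0 | in 110 | out 110 | prev 010 | push {2}
  [8] u=1 | in 110 | out 110 | ==
  [9] u=2 | in 110 | out 110 | ==

Converged values:
  [0] 110
  [1] 110
  [2] 110
  [3] 110
  [4] 110
  [5] 000

110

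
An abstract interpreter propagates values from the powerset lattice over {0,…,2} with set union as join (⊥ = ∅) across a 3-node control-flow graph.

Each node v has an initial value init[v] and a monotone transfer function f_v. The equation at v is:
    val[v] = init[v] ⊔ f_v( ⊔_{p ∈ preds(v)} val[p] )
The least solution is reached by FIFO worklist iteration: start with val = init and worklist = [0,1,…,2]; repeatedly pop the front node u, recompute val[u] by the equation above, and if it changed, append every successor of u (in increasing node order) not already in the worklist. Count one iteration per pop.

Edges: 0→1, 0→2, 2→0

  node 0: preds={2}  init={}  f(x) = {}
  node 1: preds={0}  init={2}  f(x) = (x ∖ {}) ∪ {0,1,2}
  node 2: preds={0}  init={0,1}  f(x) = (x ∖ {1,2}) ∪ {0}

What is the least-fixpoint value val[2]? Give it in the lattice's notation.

Trace (3 dequeues):
  [1] u=0 | in {0,1} | out {} | ==
  [2] u=1 | in {} | out {0,1,2} | prev {2} | push {}
  [3] u=2 | in {} | out {0,1} | ==

Converged values:
  [0] {}
  [1] {0,1,2}
  [2] {0,1}

{0,1}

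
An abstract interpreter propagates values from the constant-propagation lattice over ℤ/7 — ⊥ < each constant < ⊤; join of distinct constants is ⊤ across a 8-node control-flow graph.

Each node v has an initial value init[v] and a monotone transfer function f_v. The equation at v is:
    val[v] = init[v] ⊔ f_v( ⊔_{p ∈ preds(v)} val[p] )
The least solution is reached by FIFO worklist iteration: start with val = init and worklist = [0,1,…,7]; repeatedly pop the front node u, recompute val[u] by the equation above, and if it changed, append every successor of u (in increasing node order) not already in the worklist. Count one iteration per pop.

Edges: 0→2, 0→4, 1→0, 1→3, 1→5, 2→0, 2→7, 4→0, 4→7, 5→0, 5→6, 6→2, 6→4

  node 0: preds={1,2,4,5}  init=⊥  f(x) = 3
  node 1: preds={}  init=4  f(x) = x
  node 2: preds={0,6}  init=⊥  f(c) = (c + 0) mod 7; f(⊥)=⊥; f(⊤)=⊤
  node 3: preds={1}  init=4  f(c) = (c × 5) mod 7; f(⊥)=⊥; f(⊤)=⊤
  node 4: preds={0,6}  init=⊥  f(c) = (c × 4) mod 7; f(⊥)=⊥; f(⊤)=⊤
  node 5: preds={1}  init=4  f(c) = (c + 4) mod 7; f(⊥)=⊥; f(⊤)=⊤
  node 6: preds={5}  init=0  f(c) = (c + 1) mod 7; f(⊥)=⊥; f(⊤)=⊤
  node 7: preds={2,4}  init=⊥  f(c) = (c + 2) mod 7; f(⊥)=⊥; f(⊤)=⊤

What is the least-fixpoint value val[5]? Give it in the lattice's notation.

⊤

Trace (11 dequeues):
  [1] u=0 | in 4 | out 3 | prev ⊥ | push {}
  [2] u=1 | in ⊥ | out 4 | ==
  [3] u=2 | in ⊤ | out ⊤ | prev ⊥ | push {0}
  [4] u=3 | in 4 | out ⊤ | prev 4 | push {}
  [5] u=4 | in ⊤ | out ⊤ | prev ⊥ | push {}
  [6] u=5 | in 4 | out ⊤ | prev 4 | push {}
  [7] u=6 | in ⊤ | out ⊤ | prev 0 | push {2,4}
  [8] u=7 | in ⊤ | out ⊤ | prev ⊥ | push {}
  [9] u=0 | in ⊤ | out 3 | ==
  [10] u=2 | in ⊤ | out ⊤ | ==
  [11] u=4 | in ⊤ | out ⊤ | ==

Converged values:
  [0] 3
  [1] 4
  [2] ⊤
  [3] ⊤
  [4] ⊤
  [5] ⊤
  [6] ⊤
  [7] ⊤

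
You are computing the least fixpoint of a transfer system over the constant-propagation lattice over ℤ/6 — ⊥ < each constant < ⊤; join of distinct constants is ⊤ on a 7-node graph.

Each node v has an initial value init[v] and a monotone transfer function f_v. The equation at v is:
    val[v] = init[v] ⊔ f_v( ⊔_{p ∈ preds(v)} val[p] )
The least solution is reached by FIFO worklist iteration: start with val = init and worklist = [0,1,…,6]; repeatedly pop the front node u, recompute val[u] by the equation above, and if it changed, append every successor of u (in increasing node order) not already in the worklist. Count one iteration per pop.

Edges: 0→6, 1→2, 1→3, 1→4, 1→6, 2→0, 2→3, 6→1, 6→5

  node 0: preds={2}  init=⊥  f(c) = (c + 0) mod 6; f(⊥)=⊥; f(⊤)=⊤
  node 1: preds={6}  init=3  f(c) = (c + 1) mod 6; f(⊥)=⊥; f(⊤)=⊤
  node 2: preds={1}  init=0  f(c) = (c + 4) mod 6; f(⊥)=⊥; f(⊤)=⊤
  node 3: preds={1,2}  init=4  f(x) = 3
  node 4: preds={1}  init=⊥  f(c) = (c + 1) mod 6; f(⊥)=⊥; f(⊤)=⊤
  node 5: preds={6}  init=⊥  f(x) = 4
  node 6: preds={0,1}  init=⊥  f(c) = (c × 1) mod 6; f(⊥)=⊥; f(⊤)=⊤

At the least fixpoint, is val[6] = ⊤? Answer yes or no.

Worklist (14 pops):
  #1 pop 0: in=0 → 0 (was ⊥); enqueue []
  #2 pop 1: in=⊥ → 3 (no change)
  #3 pop 2: in=3 → ⊤ (was 0); enqueue [0]
  #4 pop 3: in=⊤ → ⊤ (was 4); enqueue []
  #5 pop 4: in=3 → 4 (was ⊥); enqueue []
  #6 pop 5: in=⊥ → 4 (was ⊥); enqueue []
  #7 pop 6: in=⊤ → ⊤ (was ⊥); enqueue [1,5]
  #8 pop 0: in=⊤ → ⊤ (was 0); enqueue [6]
  #9 pop 1: in=⊤ → ⊤ (was 3); enqueue [2,3,4]
  #10 pop 5: in=⊤ → 4 (no change)
  #11 pop 6: in=⊤ → ⊤ (no change)
  #12 pop 2: in=⊤ → ⊤ (no change)
  #13 pop 3: in=⊤ → ⊤ (no change)
  #14 pop 4: in=⊤ → ⊤ (was 4); enqueue []

Fixpoint:
  val[0] = ⊤
  val[1] = ⊤
  val[2] = ⊤
  val[3] = ⊤
  val[4] = ⊤
  val[5] = 4
  val[6] = ⊤

yes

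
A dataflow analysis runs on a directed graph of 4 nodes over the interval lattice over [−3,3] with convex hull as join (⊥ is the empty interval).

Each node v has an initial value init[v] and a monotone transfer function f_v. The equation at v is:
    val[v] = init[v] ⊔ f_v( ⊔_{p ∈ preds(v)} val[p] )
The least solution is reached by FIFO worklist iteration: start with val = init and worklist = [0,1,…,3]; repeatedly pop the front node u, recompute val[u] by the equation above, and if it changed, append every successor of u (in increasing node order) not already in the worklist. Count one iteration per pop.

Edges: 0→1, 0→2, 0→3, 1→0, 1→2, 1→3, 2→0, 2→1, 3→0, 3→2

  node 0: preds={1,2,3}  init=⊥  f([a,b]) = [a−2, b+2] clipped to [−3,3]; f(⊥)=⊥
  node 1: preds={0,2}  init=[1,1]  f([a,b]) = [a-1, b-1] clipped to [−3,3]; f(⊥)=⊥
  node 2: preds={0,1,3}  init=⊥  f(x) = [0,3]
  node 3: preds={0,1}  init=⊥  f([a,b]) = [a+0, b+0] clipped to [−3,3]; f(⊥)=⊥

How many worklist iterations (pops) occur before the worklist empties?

10

Worklist (10 pops):
  #1 pop 0: in=[1,1] → [-1,3] (was ⊥); enqueue []
  #2 pop 1: in=[-1,3] → [-2,2] (was [1,1]); enqueue [0]
  #3 pop 2: in=[-2,3] → [0,3] (was ⊥); enqueue [1]
  #4 pop 3: in=[-2,3] → [-2,3] (was ⊥); enqueue [2]
  #5 pop 0: in=[-2,3] → [-3,3] (was [-1,3]); enqueue [3]
  #6 pop 1: in=[-3,3] → [-3,2] (was [-2,2]); enqueue [0]
  #7 pop 2: in=[-3,3] → [0,3] (no change)
  #8 pop 3: in=[-3,3] → [-3,3] (was [-2,3]); enqueue [2]
  #9 pop 0: in=[-3,3] → [-3,3] (no change)
  #10 pop 2: in=[-3,3] → [0,3] (no change)

Fixpoint:
  val[0] = [-3,3]
  val[1] = [-3,2]
  val[2] = [0,3]
  val[3] = [-3,3]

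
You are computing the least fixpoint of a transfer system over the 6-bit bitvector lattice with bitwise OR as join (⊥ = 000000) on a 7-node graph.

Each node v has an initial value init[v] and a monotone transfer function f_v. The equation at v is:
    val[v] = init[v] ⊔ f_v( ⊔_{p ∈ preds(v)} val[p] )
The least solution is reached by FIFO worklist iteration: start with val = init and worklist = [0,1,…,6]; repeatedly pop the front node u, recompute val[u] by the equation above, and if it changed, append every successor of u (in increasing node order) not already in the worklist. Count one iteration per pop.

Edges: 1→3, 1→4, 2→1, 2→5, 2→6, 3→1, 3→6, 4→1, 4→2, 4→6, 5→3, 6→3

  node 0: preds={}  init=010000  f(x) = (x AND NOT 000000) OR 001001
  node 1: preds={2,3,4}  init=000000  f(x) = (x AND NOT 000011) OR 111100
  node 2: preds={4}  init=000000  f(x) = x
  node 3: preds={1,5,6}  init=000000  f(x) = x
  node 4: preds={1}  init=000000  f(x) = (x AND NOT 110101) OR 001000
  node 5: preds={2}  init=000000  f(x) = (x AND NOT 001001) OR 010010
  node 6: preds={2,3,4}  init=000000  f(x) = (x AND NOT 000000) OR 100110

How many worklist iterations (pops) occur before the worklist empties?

13

Worklist (13 pops):
  #1 pop 0: in=000000 → 011001 (was 010000); enqueue []
  #2 pop 1: in=000000 → 111100 (was 000000); enqueue []
  #3 pop 2: in=000000 → 000000 (no change)
  #4 pop 3: in=111100 → 111100 (was 000000); enqueue [1]
  #5 pop 4: in=111100 → 001000 (was 000000); enqueue [2]
  #6 pop 5: in=000000 → 010010 (was 000000); enqueue [3]
  #7 pop 6: in=111100 → 111110 (was 000000); enqueue []
  #8 pop 1: in=111100 → 111100 (no change)
  #9 pop 2: in=001000 → 001000 (was 000000); enqueue [1,5,6]
  #10 pop 3: in=111110 → 111110 (was 111100); enqueue []
  #11 pop 1: in=111110 → 111100 (no change)
  #12 pop 5: in=001000 → 010010 (no change)
  #13 pop 6: in=111110 → 111110 (no change)

Fixpoint:
  val[0] = 011001
  val[1] = 111100
  val[2] = 001000
  val[3] = 111110
  val[4] = 001000
  val[5] = 010010
  val[6] = 111110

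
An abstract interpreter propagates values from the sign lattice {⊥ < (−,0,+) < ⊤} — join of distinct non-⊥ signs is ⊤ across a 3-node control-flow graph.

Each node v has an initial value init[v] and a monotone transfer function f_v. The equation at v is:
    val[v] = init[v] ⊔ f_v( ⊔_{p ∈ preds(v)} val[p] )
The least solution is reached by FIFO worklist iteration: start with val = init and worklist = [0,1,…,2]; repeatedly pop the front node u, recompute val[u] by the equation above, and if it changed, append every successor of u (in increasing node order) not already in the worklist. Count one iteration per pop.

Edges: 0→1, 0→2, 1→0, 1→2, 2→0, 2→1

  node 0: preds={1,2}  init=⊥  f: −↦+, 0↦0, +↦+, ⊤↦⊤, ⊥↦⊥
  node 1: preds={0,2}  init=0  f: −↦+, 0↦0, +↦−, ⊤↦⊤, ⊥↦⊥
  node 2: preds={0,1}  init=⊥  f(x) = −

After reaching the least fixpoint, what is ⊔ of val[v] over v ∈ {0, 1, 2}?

⊤

Worklist (7 pops):
  #1 pop 0: in=0 → 0 (was ⊥); enqueue []
  #2 pop 1: in=0 → 0 (no change)
  #3 pop 2: in=0 → − (was ⊥); enqueue [0,1]
  #4 pop 0: in=⊤ → ⊤ (was 0); enqueue [2]
  #5 pop 1: in=⊤ → ⊤ (was 0); enqueue [0]
  #6 pop 2: in=⊤ → − (no change)
  #7 pop 0: in=⊤ → ⊤ (no change)

Fixpoint:
  val[0] = ⊤
  val[1] = ⊤
  val[2] = −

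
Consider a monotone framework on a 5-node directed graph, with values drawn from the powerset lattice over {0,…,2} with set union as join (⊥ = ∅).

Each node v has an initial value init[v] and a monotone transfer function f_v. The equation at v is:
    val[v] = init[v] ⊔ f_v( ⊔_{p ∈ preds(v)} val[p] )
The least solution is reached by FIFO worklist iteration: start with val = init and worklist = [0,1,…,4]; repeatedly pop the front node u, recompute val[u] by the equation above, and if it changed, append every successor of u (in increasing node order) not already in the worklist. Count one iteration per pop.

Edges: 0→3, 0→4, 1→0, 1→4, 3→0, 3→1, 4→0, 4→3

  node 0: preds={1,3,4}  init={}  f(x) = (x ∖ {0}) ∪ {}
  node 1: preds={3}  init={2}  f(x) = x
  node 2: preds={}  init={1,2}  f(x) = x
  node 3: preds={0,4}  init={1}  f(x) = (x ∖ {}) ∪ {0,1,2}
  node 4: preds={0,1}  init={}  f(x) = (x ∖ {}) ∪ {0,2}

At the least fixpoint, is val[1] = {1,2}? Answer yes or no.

Trace (10 dequeues):
  [1] u=0 | in {1,2} | out {1,2} | prev {} | push {}
  [2] u=1 | in {1} | out {1,2} | prev {2} | push {0}
  [3] u=2 | in {} | out {1,2} | ==
  [4] u=3 | in {1,2} | out {0,1,2} | prev {1} | push {1}
  [5] u=4 | in {1,2} | out {0,1,2} | prev {} | push {3}
  [6] u=0 | in {0,1,2} | out {1,2} | ==
  [7] u=1 | in {0,1,2} | out {0,1,2} | prev {1,2} | push {0,4}
  [8] u=3 | in {0,1,2} | out {0,1,2} | ==
  [9] u=0 | in {0,1,2} | out {1,2} | ==
  [10] u=4 | in {0,1,2} | out {0,1,2} | ==

Converged values:
  [0] {1,2}
  [1] {0,1,2}
  [2] {1,2}
  [3] {0,1,2}
  [4] {0,1,2}

no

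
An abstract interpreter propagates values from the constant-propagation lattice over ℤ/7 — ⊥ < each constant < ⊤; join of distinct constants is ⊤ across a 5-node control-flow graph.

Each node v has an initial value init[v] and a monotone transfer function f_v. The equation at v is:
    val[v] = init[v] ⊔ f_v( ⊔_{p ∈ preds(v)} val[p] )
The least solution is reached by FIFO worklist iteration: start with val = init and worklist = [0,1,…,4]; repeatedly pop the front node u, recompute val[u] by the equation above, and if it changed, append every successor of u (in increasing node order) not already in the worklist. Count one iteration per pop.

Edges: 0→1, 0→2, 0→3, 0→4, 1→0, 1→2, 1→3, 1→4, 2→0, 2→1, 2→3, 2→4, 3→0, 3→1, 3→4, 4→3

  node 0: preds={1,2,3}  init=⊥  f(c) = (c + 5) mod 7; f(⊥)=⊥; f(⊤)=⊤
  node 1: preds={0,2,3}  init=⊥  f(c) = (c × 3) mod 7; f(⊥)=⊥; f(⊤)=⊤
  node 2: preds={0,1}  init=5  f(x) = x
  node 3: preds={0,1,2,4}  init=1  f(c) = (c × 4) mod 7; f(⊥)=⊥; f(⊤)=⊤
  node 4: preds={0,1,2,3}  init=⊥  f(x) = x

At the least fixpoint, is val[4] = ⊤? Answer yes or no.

Worklist (8 pops):
  #1 pop 0: in=⊤ → ⊤ (was ⊥); enqueue []
  #2 pop 1: in=⊤ → ⊤ (was ⊥); enqueue [0]
  #3 pop 2: in=⊤ → ⊤ (was 5); enqueue [1]
  #4 pop 3: in=⊤ → ⊤ (was 1); enqueue []
  #5 pop 4: in=⊤ → ⊤ (was ⊥); enqueue [3]
  #6 pop 0: in=⊤ → ⊤ (no change)
  #7 pop 1: in=⊤ → ⊤ (no change)
  #8 pop 3: in=⊤ → ⊤ (no change)

Fixpoint:
  val[0] = ⊤
  val[1] = ⊤
  val[2] = ⊤
  val[3] = ⊤
  val[4] = ⊤

yes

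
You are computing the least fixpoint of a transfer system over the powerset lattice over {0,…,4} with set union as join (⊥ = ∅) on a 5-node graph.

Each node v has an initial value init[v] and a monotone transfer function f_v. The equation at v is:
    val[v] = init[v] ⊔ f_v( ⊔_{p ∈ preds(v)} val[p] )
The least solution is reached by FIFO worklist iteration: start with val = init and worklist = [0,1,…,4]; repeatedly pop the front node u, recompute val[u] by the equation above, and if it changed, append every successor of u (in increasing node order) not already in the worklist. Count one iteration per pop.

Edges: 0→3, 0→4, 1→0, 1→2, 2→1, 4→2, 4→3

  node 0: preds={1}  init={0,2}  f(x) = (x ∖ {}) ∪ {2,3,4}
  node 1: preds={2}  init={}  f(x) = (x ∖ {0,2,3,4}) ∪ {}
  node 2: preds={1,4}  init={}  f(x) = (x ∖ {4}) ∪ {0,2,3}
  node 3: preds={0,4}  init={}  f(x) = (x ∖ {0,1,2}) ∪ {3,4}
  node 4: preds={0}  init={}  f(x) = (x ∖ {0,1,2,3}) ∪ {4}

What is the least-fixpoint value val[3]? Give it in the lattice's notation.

{3,4}

Trace (8 dequeues):
  [1] u=0 | in {} | out {0,2,3,4} | prev {0,2} | push {}
  [2] u=1 | in {} | out {} | ==
  [3] u=2 | in {} | out {0,2,3} | prev {} | push {1}
  [4] u=3 | in {0,2,3,4} | out {3,4} | prev {} | push {}
  [5] u=4 | in {0,2,3,4} | out {4} | prev {} | push {2,3}
  [6] u=1 | in {0,2,3} | out {} | ==
  [7] u=2 | in {4} | out {0,2,3} | ==
  [8] u=3 | in {0,2,3,4} | out {3,4} | ==

Converged values:
  [0] {0,2,3,4}
  [1] {}
  [2] {0,2,3}
  [3] {3,4}
  [4] {4}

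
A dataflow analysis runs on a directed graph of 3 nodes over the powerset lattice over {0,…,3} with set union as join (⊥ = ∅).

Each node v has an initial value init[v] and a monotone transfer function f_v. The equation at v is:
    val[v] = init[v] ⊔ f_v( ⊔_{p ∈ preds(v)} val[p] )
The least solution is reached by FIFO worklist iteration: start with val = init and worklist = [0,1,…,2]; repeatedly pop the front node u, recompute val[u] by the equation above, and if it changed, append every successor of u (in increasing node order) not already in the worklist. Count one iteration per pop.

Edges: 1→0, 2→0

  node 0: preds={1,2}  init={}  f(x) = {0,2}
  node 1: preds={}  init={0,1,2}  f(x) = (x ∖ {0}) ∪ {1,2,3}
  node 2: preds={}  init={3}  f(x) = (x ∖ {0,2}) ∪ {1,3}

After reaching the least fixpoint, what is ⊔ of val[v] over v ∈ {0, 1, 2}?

Iteration log — 4 steps:
  step 1. node 0  ⊔preds={0,1,2,3}  new={0,2}  old={}  +wl: 
  step 2. node 1  ⊔preds={}  new={0,1,2,3}  old={0,1,2}  +wl: 0
  step 3. node 2  ⊔preds={}  new={1,3}  old={3}  +wl: 
  step 4. node 0  ⊔preds={0,1,2,3}  new={0,2}  stable

Least fixpoint reached:
  node 0: {0,2}
  node 1: {0,1,2,3}
  node 2: {1,3}

{0,1,2,3}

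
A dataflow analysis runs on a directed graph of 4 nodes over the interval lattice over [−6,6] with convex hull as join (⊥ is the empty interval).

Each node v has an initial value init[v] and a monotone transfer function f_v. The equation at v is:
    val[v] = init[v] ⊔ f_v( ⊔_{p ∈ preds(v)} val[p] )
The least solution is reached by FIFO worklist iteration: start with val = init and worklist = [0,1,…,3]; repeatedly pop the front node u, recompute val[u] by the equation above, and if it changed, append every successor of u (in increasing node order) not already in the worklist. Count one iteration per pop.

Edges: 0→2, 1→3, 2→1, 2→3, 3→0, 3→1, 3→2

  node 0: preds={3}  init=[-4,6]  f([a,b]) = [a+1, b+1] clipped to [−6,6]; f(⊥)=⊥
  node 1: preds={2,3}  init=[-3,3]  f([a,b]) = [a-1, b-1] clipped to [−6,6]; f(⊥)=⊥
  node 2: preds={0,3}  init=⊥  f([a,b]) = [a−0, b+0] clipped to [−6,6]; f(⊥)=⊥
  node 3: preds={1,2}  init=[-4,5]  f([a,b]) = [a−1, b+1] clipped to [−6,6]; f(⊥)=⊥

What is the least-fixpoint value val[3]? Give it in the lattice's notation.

Iteration log — 9 steps:
  step 1. node 0  ⊔preds=[-4,5]  new=[-4,6]  stable
  step 2. node 1  ⊔preds=[-4,5]  new=[-5,4]  old=[-3,3]  +wl: 
  step 3. node 2  ⊔preds=[-4,6]  new=[-4,6]  old=⊥  +wl: 1
  step 4. node 3  ⊔preds=[-5,6]  new=[-6,6]  old=[-4,5]  +wl: 0,2
  step 5. node 1  ⊔preds=[-6,6]  new=[-6,5]  old=[-5,4]  +wl: 3
  step 6. node 0  ⊔preds=[-6,6]  new=[-5,6]  old=[-4,6]  +wl: 
  step 7. node 2  ⊔preds=[-6,6]  new=[-6,6]  old=[-4,6]  +wl: 1
  step 8. node 3  ⊔preds=[-6,6]  new=[-6,6]  stable
  step 9. node 1  ⊔preds=[-6,6]  new=[-6,5]  stable

Least fixpoint reached:
  node 0: [-5,6]
  node 1: [-6,5]
  node 2: [-6,6]
  node 3: [-6,6]

[-6,6]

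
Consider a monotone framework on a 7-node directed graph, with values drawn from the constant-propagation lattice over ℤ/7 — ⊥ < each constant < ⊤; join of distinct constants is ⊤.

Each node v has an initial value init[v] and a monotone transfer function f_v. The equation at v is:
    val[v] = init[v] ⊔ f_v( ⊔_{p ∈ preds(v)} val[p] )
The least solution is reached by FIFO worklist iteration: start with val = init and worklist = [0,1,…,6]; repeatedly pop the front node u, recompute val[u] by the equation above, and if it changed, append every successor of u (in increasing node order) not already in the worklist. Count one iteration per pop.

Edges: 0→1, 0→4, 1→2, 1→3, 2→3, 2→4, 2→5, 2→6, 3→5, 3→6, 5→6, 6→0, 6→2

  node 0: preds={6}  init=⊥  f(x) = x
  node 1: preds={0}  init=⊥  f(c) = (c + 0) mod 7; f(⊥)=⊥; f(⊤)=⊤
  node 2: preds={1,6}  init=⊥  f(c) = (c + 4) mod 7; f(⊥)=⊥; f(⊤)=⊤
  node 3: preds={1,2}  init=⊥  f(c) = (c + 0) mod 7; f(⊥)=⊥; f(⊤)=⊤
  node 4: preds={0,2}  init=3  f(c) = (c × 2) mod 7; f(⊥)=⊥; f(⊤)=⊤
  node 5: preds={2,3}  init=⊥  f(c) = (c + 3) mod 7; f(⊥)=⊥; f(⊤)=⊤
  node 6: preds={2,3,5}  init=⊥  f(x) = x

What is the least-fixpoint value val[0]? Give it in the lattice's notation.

⊥

Trace (7 dequeues):
  [1] u=0 | in ⊥ | out ⊥ | ==
  [2] u=1 | in ⊥ | out ⊥ | ==
  [3] u=2 | in ⊥ | out ⊥ | ==
  [4] u=3 | in ⊥ | out ⊥ | ==
  [5] u=4 | in ⊥ | out 3 | ==
  [6] u=5 | in ⊥ | out ⊥ | ==
  [7] u=6 | in ⊥ | out ⊥ | ==

Converged values:
  [0] ⊥
  [1] ⊥
  [2] ⊥
  [3] ⊥
  [4] 3
  [5] ⊥
  [6] ⊥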